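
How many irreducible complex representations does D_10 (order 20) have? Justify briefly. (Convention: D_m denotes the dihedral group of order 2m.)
8

Details: The number of irreducible complex representations of a finite group equals its number of conjugacy classes. D_10 has 8 conjugacy classes (n/2 + 3 for n even), so D_10 (order 20) has exactly 8 irreducible complex representations.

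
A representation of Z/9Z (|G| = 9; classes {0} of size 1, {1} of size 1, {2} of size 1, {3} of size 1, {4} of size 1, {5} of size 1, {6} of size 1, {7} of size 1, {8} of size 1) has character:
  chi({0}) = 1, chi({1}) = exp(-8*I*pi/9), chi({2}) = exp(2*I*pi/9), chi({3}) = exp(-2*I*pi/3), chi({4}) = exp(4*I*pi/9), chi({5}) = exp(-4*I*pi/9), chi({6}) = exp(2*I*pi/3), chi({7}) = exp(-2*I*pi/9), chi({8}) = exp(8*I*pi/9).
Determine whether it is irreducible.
Irreducible: <chi, chi> = 1.

Justification: <chi, chi> = (1/|G|) sum_C |C| * |chi(C)|^2 = (1/9)[1*|1|^2 + 1*|exp(-8*I*pi/9)|^2 + 1*|exp(2*I*pi/9)|^2 + 1*|exp(-2*I*pi/3)|^2 + 1*|exp(4*I*pi/9)|^2 + 1*|exp(-4*I*pi/9)|^2 + 1*|exp(2*I*pi/3)|^2 + 1*|exp(-2*I*pi/9)|^2 + 1*|exp(8*I*pi/9)|^2]
  = (1/9)[(1) + (1) + (1) + (1) + (1) + (1) + (1) + (1) + (1)] = 9/9 = 1.
(Exp terms are combined using exp(i*s)*conj(exp(i*t)) = exp(i*(s-t)), and sums of them are collapsed using the identity that for every m > 1 the m distinct m-th roots of unity sum to 0, e.g. 1 + exp(2*I*pi/3) + exp(-2*I*pi/3) = 0.)
A character is irreducible iff <chi, chi> = 1, so this representation is irreducible.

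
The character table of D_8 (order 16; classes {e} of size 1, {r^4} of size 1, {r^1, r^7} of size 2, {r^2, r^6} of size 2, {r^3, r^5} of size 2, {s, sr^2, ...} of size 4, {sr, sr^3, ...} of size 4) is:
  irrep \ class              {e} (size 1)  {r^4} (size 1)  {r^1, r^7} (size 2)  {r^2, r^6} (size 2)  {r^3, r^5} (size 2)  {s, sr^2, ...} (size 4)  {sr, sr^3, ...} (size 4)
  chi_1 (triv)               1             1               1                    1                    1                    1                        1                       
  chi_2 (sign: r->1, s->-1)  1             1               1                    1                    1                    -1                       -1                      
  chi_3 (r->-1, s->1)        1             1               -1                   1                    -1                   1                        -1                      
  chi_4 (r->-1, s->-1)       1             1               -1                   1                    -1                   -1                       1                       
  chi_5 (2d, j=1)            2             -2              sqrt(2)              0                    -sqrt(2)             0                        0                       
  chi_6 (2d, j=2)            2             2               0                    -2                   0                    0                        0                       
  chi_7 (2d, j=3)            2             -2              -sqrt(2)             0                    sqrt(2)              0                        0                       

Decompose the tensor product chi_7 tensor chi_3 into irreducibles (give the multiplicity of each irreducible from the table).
chi_7 tensor chi_3 = chi_5 (all other irreducibles have multiplicity 0).

Working: The character of a tensor product is the pointwise product (chi_7 * chi_3)(C) = chi_7(C) * chi_3(C):
  {e}: (2)*(1), {r^4}: (-2)*(1), {r^1, r^7}: (-sqrt(2))*(-1), {r^2, r^6}: (0)*(1), {r^3, r^5}: (sqrt(2))*(-1), {s, sr^2, ...}: (0)*(1), {sr, sr^3, ...}: (0)*(-1)
so (chi_7 * chi_3) takes values
  {e} -> 2, {r^4} -> -2, {r^1, r^7} -> sqrt(2), {r^2, r^6} -> 0, {r^3, r^5} -> -sqrt(2), {s, sr^2, ...} -> 0, {sr, sr^3, ...} -> 0.
Now take the inner product of this character with each irreducible chi from the table, <chi_7*chi_3, chi> = (1/16) sum_C |C| (chi_7*chi_3)(C) conj(chi(C)):
  <chi_7*chi_3, chi_1> = (1/16)[1*(2)*conj(1) + 1*(-2)*conj(1) + 2*(sqrt(2))*conj(1) + 2*(0)*conj(1) + 2*(-sqrt(2))*conj(1) + 4*(0)*conj(1) + 4*(0)*conj(1)]
      = (1/16)[(2) + (-2) + (2*sqrt(2)) + (0) + (-2*sqrt(2)) + (0) + (0)] = 0/16 = 0
  <chi_7*chi_3, chi_2> = (1/16)[1*(2)*conj(1) + 1*(-2)*conj(1) + 2*(sqrt(2))*conj(1) + 2*(0)*conj(1) + 2*(-sqrt(2))*conj(1) + 4*(0)*conj(-1) + 4*(0)*conj(-1)]
      = (1/16)[(2) + (-2) + (2*sqrt(2)) + (0) + (-2*sqrt(2)) + (0) + (0)] = 0/16 = 0
  <chi_7*chi_3, chi_3> = (1/16)[1*(2)*conj(1) + 1*(-2)*conj(1) + 2*(sqrt(2))*conj(-1) + 2*(0)*conj(1) + 2*(-sqrt(2))*conj(-1) + 4*(0)*conj(1) + 4*(0)*conj(-1)]
      = (1/16)[(2) + (-2) + (-2*sqrt(2)) + (0) + (2*sqrt(2)) + (0) + (0)] = 0/16 = 0
  <chi_7*chi_3, chi_4> = (1/16)[1*(2)*conj(1) + 1*(-2)*conj(1) + 2*(sqrt(2))*conj(-1) + 2*(0)*conj(1) + 2*(-sqrt(2))*conj(-1) + 4*(0)*conj(-1) + 4*(0)*conj(1)]
      = (1/16)[(2) + (-2) + (-2*sqrt(2)) + (0) + (2*sqrt(2)) + (0) + (0)] = 0/16 = 0
  <chi_7*chi_3, chi_5> = (1/16)[1*(2)*conj(2) + 1*(-2)*conj(-2) + 2*(sqrt(2))*conj(sqrt(2)) + 2*(0)*conj(0) + 2*(-sqrt(2))*conj(-sqrt(2)) + 4*(0)*conj(0) + 4*(0)*conj(0)]
      = (1/16)[(4) + (4) + (4) + (0) + (4) + (0) + (0)] = 16/16 = 1
  <chi_7*chi_3, chi_6> = (1/16)[1*(2)*conj(2) + 1*(-2)*conj(2) + 2*(sqrt(2))*conj(0) + 2*(0)*conj(-2) + 2*(-sqrt(2))*conj(0) + 4*(0)*conj(0) + 4*(0)*conj(0)]
      = (1/16)[(4) + (-4) + (0) + (0) + (0) + (0) + (0)] = 0/16 = 0
  <chi_7*chi_3, chi_7> = (1/16)[1*(2)*conj(2) + 1*(-2)*conj(-2) + 2*(sqrt(2))*conj(-sqrt(2)) + 2*(0)*conj(0) + 2*(-sqrt(2))*conj(sqrt(2)) + 4*(0)*conj(0) + 4*(0)*conj(0)]
      = (1/16)[(4) + (4) + (-4) + (0) + (-4) + (0) + (0)] = 0/16 = 0
Hence the multiplicities are chi_5: 1. Dimension check: dim(chi_7)*dim(chi_3) = 2*1 = 2 and sum (mult * dim) = 1*2 = 2.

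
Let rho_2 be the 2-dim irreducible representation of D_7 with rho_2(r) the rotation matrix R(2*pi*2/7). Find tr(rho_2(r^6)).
chi_{rho_2}(r^6) = 2*cos(2*pi*2*6/7) = -2*cos(3*pi/7)

Details: rho_2(r^6) is rotation by angle 2*pi*2*6/7, whose trace is 2*cos(2*pi*2*6/7) = -2*cos(3*pi/7).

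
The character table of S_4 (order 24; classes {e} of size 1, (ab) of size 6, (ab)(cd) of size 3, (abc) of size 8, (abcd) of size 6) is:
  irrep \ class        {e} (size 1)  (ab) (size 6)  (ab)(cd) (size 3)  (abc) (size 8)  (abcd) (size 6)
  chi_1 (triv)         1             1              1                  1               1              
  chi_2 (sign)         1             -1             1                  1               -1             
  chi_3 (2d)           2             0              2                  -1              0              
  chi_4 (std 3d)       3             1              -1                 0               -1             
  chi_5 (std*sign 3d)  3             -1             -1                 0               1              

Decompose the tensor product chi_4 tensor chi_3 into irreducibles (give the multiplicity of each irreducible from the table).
chi_4 tensor chi_3 = chi_4 + chi_5 (all other irreducibles have multiplicity 0).

Why: The character of a tensor product is the pointwise product (chi_4 * chi_3)(C) = chi_4(C) * chi_3(C):
  {e}: (3)*(2), (ab): (1)*(0), (ab)(cd): (-1)*(2), (abc): (0)*(-1), (abcd): (-1)*(0)
so (chi_4 * chi_3) takes values
  {e} -> 6, (ab) -> 0, (ab)(cd) -> -2, (abc) -> 0, (abcd) -> 0.
Now take the inner product of this character with each irreducible chi from the table, <chi_4*chi_3, chi> = (1/24) sum_C |C| (chi_4*chi_3)(C) conj(chi(C)):
  <chi_4*chi_3, chi_1> = (1/24)[1*(6)*conj(1) + 6*(0)*conj(1) + 3*(-2)*conj(1) + 8*(0)*conj(1) + 6*(0)*conj(1)]
      = (1/24)[(6) + (0) + (-6) + (0) + (0)] = 0/24 = 0
  <chi_4*chi_3, chi_2> = (1/24)[1*(6)*conj(1) + 6*(0)*conj(-1) + 3*(-2)*conj(1) + 8*(0)*conj(1) + 6*(0)*conj(-1)]
      = (1/24)[(6) + (0) + (-6) + (0) + (0)] = 0/24 = 0
  <chi_4*chi_3, chi_3> = (1/24)[1*(6)*conj(2) + 6*(0)*conj(0) + 3*(-2)*conj(2) + 8*(0)*conj(-1) + 6*(0)*conj(0)]
      = (1/24)[(12) + (0) + (-12) + (0) + (0)] = 0/24 = 0
  <chi_4*chi_3, chi_4> = (1/24)[1*(6)*conj(3) + 6*(0)*conj(1) + 3*(-2)*conj(-1) + 8*(0)*conj(0) + 6*(0)*conj(-1)]
      = (1/24)[(18) + (0) + (6) + (0) + (0)] = 24/24 = 1
  <chi_4*chi_3, chi_5> = (1/24)[1*(6)*conj(3) + 6*(0)*conj(-1) + 3*(-2)*conj(-1) + 8*(0)*conj(0) + 6*(0)*conj(1)]
      = (1/24)[(18) + (0) + (6) + (0) + (0)] = 24/24 = 1
Hence the multiplicities are chi_4: 1, chi_5: 1. Dimension check: dim(chi_4)*dim(chi_3) = 3*2 = 6 and sum (mult * dim) = 1*3 + 1*3 = 6.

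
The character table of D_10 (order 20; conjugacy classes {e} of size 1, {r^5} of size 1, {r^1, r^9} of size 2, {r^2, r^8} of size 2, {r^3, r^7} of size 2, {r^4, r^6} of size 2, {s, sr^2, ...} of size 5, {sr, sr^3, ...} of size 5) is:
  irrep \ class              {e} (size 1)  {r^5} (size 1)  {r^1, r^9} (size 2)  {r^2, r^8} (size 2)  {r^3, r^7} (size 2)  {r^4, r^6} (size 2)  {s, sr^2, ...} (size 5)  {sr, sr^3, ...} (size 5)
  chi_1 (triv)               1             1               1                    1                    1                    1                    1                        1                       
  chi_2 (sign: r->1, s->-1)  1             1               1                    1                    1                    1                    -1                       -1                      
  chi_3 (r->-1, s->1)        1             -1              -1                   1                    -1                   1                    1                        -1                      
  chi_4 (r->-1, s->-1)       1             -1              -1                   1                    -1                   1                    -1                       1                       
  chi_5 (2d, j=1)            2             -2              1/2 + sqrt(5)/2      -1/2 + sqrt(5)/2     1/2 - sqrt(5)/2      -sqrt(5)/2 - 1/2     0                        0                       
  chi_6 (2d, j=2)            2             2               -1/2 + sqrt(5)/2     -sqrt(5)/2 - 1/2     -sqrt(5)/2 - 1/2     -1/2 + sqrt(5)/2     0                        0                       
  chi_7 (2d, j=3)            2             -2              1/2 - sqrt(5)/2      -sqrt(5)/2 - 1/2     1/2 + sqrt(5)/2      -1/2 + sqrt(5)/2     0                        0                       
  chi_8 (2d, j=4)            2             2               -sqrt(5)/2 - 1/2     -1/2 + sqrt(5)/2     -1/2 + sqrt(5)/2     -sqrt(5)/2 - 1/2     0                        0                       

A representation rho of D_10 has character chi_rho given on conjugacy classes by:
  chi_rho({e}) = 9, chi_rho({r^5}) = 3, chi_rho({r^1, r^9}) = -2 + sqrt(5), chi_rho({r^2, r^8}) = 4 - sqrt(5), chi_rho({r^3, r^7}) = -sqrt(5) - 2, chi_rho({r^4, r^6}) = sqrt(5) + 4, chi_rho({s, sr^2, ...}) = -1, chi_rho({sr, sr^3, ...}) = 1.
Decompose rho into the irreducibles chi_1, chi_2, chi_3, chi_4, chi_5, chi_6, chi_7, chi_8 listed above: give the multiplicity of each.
Multiplicities: chi_1: 1, chi_2: 1, chi_3: 1, chi_4: 2, chi_5: 0, chi_6: 2, chi_7: 0, chi_8: 0.

Explanation: Use <chi_rho, chi> = (1/|G|) sum_C |C| * chi_rho(C) * conj(chi(C)) with |G| = 20 for each irreducible chi in the table:
  <chi_rho, chi_1> = (1/20)[1*(9)*conj(1) + 1*(3)*conj(1) + 2*(-2 + sqrt(5))*conj(1) + 2*(4 - sqrt(5))*conj(1) + 2*(-sqrt(5) - 2)*conj(1) + 2*(sqrt(5) + 4)*conj(1) + 5*(-1)*conj(1) + 5*(1)*conj(1)]
      = (1/20)[(9) + (3) + (-4 + 2*sqrt(5)) + (8 - 2*sqrt(5)) + (-2*sqrt(5) - 4) + (2*sqrt(5) + 8) + (-5) + (5)] = 20/20 = 1
  <chi_rho, chi_2> = (1/20)[1*(9)*conj(1) + 1*(3)*conj(1) + 2*(-2 + sqrt(5))*conj(1) + 2*(4 - sqrt(5))*conj(1) + 2*(-sqrt(5) - 2)*conj(1) + 2*(sqrt(5) + 4)*conj(1) + 5*(-1)*conj(-1) + 5*(1)*conj(-1)]
      = (1/20)[(9) + (3) + (-4 + 2*sqrt(5)) + (8 - 2*sqrt(5)) + (-2*sqrt(5) - 4) + (2*sqrt(5) + 8) + (5) + (-5)] = 20/20 = 1
  <chi_rho, chi_3> = (1/20)[1*(9)*conj(1) + 1*(3)*conj(-1) + 2*(-2 + sqrt(5))*conj(-1) + 2*(4 - sqrt(5))*conj(1) + 2*(-sqrt(5) - 2)*conj(-1) + 2*(sqrt(5) + 4)*conj(1) + 5*(-1)*conj(1) + 5*(1)*conj(-1)]
      = (1/20)[(9) + (-3) + (4 - 2*sqrt(5)) + (8 - 2*sqrt(5)) + (4 + 2*sqrt(5)) + (2*sqrt(5) + 8) + (-5) + (-5)] = 20/20 = 1
  <chi_rho, chi_4> = (1/20)[1*(9)*conj(1) + 1*(3)*conj(-1) + 2*(-2 + sqrt(5))*conj(-1) + 2*(4 - sqrt(5))*conj(1) + 2*(-sqrt(5) - 2)*conj(-1) + 2*(sqrt(5) + 4)*conj(1) + 5*(-1)*conj(-1) + 5*(1)*conj(1)]
      = (1/20)[(9) + (-3) + (4 - 2*sqrt(5)) + (8 - 2*sqrt(5)) + (4 + 2*sqrt(5)) + (2*sqrt(5) + 8) + (5) + (5)] = 40/20 = 2
  <chi_rho, chi_5> = (1/20)[1*(9)*conj(2) + 1*(3)*conj(-2) + 2*(-2 + sqrt(5))*conj(1/2 + sqrt(5)/2) + 2*(4 - sqrt(5))*conj(-1/2 + sqrt(5)/2) + 2*(-sqrt(5) - 2)*conj(1/2 - sqrt(5)/2) + 2*(sqrt(5) + 4)*conj(-sqrt(5)/2 - 1/2) + 5*(-1)*conj(0) + 5*(1)*conj(0)]
      = (1/20)[(18) + (-6) + (3 - sqrt(5)) + (-9 + 5*sqrt(5)) + (sqrt(5) + 3) + (-5*sqrt(5) - 9) + (0) + (0)] = 0/20 = 0
  <chi_rho, chi_6> = (1/20)[1*(9)*conj(2) + 1*(3)*conj(2) + 2*(-2 + sqrt(5))*conj(-1/2 + sqrt(5)/2) + 2*(4 - sqrt(5))*conj(-sqrt(5)/2 - 1/2) + 2*(-sqrt(5) - 2)*conj(-sqrt(5)/2 - 1/2) + 2*(sqrt(5) + 4)*conj(-1/2 + sqrt(5)/2) + 5*(-1)*conj(0) + 5*(1)*conj(0)]
      = (1/20)[(18) + (6) + (7 - 3*sqrt(5)) + (1 - 3*sqrt(5)) + (3*sqrt(5) + 7) + (1 + 3*sqrt(5)) + (0) + (0)] = 40/20 = 2
  <chi_rho, chi_7> = (1/20)[1*(9)*conj(2) + 1*(3)*conj(-2) + 2*(-2 + sqrt(5))*conj(1/2 - sqrt(5)/2) + 2*(4 - sqrt(5))*conj(-sqrt(5)/2 - 1/2) + 2*(-sqrt(5) - 2)*conj(1/2 + sqrt(5)/2) + 2*(sqrt(5) + 4)*conj(-1/2 + sqrt(5)/2) + 5*(-1)*conj(0) + 5*(1)*conj(0)]
      = (1/20)[(18) + (-6) + (-7 + 3*sqrt(5)) + (1 - 3*sqrt(5)) + (-7 - 3*sqrt(5)) + (1 + 3*sqrt(5)) + (0) + (0)] = 0/20 = 0
  <chi_rho, chi_8> = (1/20)[1*(9)*conj(2) + 1*(3)*conj(2) + 2*(-2 + sqrt(5))*conj(-sqrt(5)/2 - 1/2) + 2*(4 - sqrt(5))*conj(-1/2 + sqrt(5)/2) + 2*(-sqrt(5) - 2)*conj(-1/2 + sqrt(5)/2) + 2*(sqrt(5) + 4)*conj(-sqrt(5)/2 - 1/2) + 5*(-1)*conj(0) + 5*(1)*conj(0)]
      = (1/20)[(18) + (6) + (-3 + sqrt(5)) + (-9 + 5*sqrt(5)) + (-3 - sqrt(5)) + (-5*sqrt(5) - 9) + (0) + (0)] = 0/20 = 0
Dimension check: dim(rho) = sum (mult * dim) = 1*1 + 1*1 + 1*1 + 2*1 + 0*2 + 2*2 + 0*2 + 0*2 = 9 = chi_rho(e) = 9.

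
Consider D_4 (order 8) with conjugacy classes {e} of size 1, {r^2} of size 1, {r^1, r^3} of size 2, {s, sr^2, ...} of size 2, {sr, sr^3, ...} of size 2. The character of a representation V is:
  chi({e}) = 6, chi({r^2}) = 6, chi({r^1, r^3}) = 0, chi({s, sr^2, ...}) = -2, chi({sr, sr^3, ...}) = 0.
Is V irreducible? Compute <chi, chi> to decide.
Not irreducible (reducible): <chi, chi> = 10 > 1.

Reasoning: <chi, chi> = (1/|G|) sum_C |C| * |chi(C)|^2 = (1/8)[1*|6|^2 + 1*|6|^2 + 2*|0|^2 + 2*|-2|^2 + 2*|0|^2]
  = (1/8)[(36) + (36) + (0) + (8) + (0)] = 80/8 = 10.
A character is irreducible iff <chi, chi> = 1, so this representation is reducible.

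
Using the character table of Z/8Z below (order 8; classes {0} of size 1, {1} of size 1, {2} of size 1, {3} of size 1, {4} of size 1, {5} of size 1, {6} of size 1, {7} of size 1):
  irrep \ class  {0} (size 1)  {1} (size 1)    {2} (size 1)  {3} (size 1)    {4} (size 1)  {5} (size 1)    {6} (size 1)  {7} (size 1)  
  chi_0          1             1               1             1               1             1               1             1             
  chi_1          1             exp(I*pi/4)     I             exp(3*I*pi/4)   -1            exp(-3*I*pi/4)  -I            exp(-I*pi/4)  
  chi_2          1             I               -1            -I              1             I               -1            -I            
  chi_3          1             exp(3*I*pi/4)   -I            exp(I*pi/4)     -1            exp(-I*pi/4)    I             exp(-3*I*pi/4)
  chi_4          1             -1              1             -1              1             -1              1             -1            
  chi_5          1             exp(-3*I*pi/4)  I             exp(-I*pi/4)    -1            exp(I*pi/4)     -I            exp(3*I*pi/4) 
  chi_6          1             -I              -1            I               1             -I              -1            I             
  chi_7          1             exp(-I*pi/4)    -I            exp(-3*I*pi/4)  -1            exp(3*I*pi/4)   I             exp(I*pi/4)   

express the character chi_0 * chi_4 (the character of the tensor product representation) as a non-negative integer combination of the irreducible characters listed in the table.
chi_0 tensor chi_4 = chi_4 (all other irreducibles have multiplicity 0).

Justification: The character of a tensor product is the pointwise product (chi_0 * chi_4)(C) = chi_0(C) * chi_4(C):
  {0}: (1)*(1), {1}: (1)*(-1), {2}: (1)*(1), {3}: (1)*(-1), {4}: (1)*(1), {5}: (1)*(-1), {6}: (1)*(1), {7}: (1)*(-1)
so (chi_0 * chi_4) takes values
  {0} -> 1, {1} -> -1, {2} -> 1, {3} -> -1, {4} -> 1, {5} -> -1, {6} -> 1, {7} -> -1.
Now take the inner product of this character with each irreducible chi from the table, <chi_0*chi_4, chi> = (1/8) sum_C |C| (chi_0*chi_4)(C) conj(chi(C)):
  <chi_0*chi_4, chi_0> = (1/8)[1*(1)*conj(1) + 1*(-1)*conj(1) + 1*(1)*conj(1) + 1*(-1)*conj(1) + 1*(1)*conj(1) + 1*(-1)*conj(1) + 1*(1)*conj(1) + 1*(-1)*conj(1)]
      = (1/8)[(1) + (-1) + (1) + (-1) + (1) + (-1) + (1) + (-1)] = 0/8 = 0
  <chi_0*chi_4, chi_1> = (1/8)[1*(1)*conj(1) + 1*(-1)*conj(exp(I*pi/4)) + 1*(1)*conj(I) + 1*(-1)*conj(exp(3*I*pi/4)) + 1*(1)*conj(-1) + 1*(-1)*conj(exp(-3*I*pi/4)) + 1*(1)*conj(-I) + 1*(-1)*conj(exp(-I*pi/4))]
      = (1/8)[(1) + (-exp(-I*pi/4)) + (-I) + (-exp(-3*I*pi/4)) + (-1) + (-exp(3*I*pi/4)) + (I) + (-exp(I*pi/4))] = 0/8 = 0
  <chi_0*chi_4, chi_2> = (1/8)[1*(1)*conj(1) + 1*(-1)*conj(I) + 1*(1)*conj(-1) + 1*(-1)*conj(-I) + 1*(1)*conj(1) + 1*(-1)*conj(I) + 1*(1)*conj(-1) + 1*(-1)*conj(-I)]
      = (1/8)[(1) + (I) + (-1) + (-I) + (1) + (I) + (-1) + (-I)] = 0/8 = 0
  <chi_0*chi_4, chi_3> = (1/8)[1*(1)*conj(1) + 1*(-1)*conj(exp(3*I*pi/4)) + 1*(1)*conj(-I) + 1*(-1)*conj(exp(I*pi/4)) + 1*(1)*conj(-1) + 1*(-1)*conj(exp(-I*pi/4)) + 1*(1)*conj(I) + 1*(-1)*conj(exp(-3*I*pi/4))]
      = (1/8)[(1) + (-exp(-3*I*pi/4)) + (I) + (-exp(-I*pi/4)) + (-1) + (-exp(I*pi/4)) + (-I) + (-exp(3*I*pi/4))] = 0/8 = 0
  <chi_0*chi_4, chi_4> = (1/8)[1*(1)*conj(1) + 1*(-1)*conj(-1) + 1*(1)*conj(1) + 1*(-1)*conj(-1) + 1*(1)*conj(1) + 1*(-1)*conj(-1) + 1*(1)*conj(1) + 1*(-1)*conj(-1)]
      = (1/8)[(1) + (1) + (1) + (1) + (1) + (1) + (1) + (1)] = 8/8 = 1
  <chi_0*chi_4, chi_5> = (1/8)[1*(1)*conj(1) + 1*(-1)*conj(exp(-3*I*pi/4)) + 1*(1)*conj(I) + 1*(-1)*conj(exp(-I*pi/4)) + 1*(1)*conj(-1) + 1*(-1)*conj(exp(I*pi/4)) + 1*(1)*conj(-I) + 1*(-1)*conj(exp(3*I*pi/4))]
      = (1/8)[(1) + (-exp(3*I*pi/4)) + (-I) + (-exp(I*pi/4)) + (-1) + (-exp(-I*pi/4)) + (I) + (-exp(-3*I*pi/4))] = 0/8 = 0
  <chi_0*chi_4, chi_6> = (1/8)[1*(1)*conj(1) + 1*(-1)*conj(-I) + 1*(1)*conj(-1) + 1*(-1)*conj(I) + 1*(1)*conj(1) + 1*(-1)*conj(-I) + 1*(1)*conj(-1) + 1*(-1)*conj(I)]
      = (1/8)[(1) + (-I) + (-1) + (I) + (1) + (-I) + (-1) + (I)] = 0/8 = 0
  <chi_0*chi_4, chi_7> = (1/8)[1*(1)*conj(1) + 1*(-1)*conj(exp(-I*pi/4)) + 1*(1)*conj(-I) + 1*(-1)*conj(exp(-3*I*pi/4)) + 1*(1)*conj(-1) + 1*(-1)*conj(exp(3*I*pi/4)) + 1*(1)*conj(I) + 1*(-1)*conj(exp(I*pi/4))]
      = (1/8)[(1) + (-exp(I*pi/4)) + (I) + (-exp(3*I*pi/4)) + (-1) + (-exp(-3*I*pi/4)) + (-I) + (-exp(-I*pi/4))] = 0/8 = 0
(Exp terms are combined using exp(i*s)*conj(exp(i*t)) = exp(i*(s-t)), and sums of them are collapsed using the identity that for every m > 1 the m distinct m-th roots of unity sum to 0, e.g. 1 + exp(2*I*pi/3) + exp(-2*I*pi/3) = 0.)
Hence the multiplicities are chi_4: 1. Dimension check: dim(chi_0)*dim(chi_4) = 1*1 = 1 and sum (mult * dim) = 1*1 = 1.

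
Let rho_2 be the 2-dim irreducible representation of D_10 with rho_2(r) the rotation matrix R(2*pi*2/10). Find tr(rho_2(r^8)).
chi_{rho_2}(r^8) = 2*cos(2*pi*2*8/10) = -sqrt(5)/2 - 1/2

Solution. rho_2(r^8) is rotation by angle 2*pi*2*8/10, whose trace is 2*cos(2*pi*2*8/10) = -sqrt(5)/2 - 1/2.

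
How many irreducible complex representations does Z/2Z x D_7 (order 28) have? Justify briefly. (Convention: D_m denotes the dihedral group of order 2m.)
10

Argument: The number of irreducible complex representations of a finite group equals its number of conjugacy classes. For a direct product, #classes(G x H) = #classes(G) * #classes(H). Z/2Z has 2 classes (abelian), D_7 has 5 classes, so 2 * 5 = 10, so Z/2Z x D_7 (order 28) has exactly 10 irreducible complex representations.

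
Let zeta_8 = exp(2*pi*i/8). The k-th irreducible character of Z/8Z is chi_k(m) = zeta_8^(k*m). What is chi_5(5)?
chi_5(5) = zeta_8^25 = exp(I*pi/4)

Proof sketch: chi_5(5) = zeta_8^(5*5) = zeta_8^25. Since zeta_8^8 = 1, this equals zeta_8^1 = exp(2*pi*i*1/8) = exp(I*pi/4).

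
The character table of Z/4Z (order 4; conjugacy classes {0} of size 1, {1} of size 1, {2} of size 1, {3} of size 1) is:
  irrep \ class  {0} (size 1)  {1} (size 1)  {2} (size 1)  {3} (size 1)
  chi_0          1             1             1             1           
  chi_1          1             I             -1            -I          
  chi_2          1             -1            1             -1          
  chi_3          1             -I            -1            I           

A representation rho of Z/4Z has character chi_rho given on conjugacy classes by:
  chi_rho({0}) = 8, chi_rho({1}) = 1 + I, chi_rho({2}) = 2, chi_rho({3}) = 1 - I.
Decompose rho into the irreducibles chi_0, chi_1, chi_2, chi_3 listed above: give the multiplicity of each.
Multiplicities: chi_0: 3, chi_1: 2, chi_2: 2, chi_3: 1.

Details: Use <chi_rho, chi> = (1/|G|) sum_C |C| * chi_rho(C) * conj(chi(C)) with |G| = 4 for each irreducible chi in the table:
  <chi_rho, chi_0> = (1/4)[1*(8)*conj(1) + 1*(1 + I)*conj(1) + 1*(2)*conj(1) + 1*(1 - I)*conj(1)]
      = (1/4)[(8) + (1 + I) + (2) + (1 - I)] = 12/4 = 3
  <chi_rho, chi_1> = (1/4)[1*(8)*conj(1) + 1*(1 + I)*conj(I) + 1*(2)*conj(-1) + 1*(1 - I)*conj(-I)]
      = (1/4)[(8) + (1 - I) + (-2) + (1 + I)] = 8/4 = 2
  <chi_rho, chi_2> = (1/4)[1*(8)*conj(1) + 1*(1 + I)*conj(-1) + 1*(2)*conj(1) + 1*(1 - I)*conj(-1)]
      = (1/4)[(8) + (-1 - I) + (2) + (-1 + I)] = 8/4 = 2
  <chi_rho, chi_3> = (1/4)[1*(8)*conj(1) + 1*(1 + I)*conj(-I) + 1*(2)*conj(-1) + 1*(1 - I)*conj(I)]
      = (1/4)[(8) + (-1 + I) + (-2) + (-1 - I)] = 4/4 = 1
(Exp terms are combined using exp(i*s)*conj(exp(i*t)) = exp(i*(s-t)), and sums of them are collapsed using the identity that for every m > 1 the m distinct m-th roots of unity sum to 0, e.g. 1 + exp(2*I*pi/3) + exp(-2*I*pi/3) = 0.)
Dimension check: dim(rho) = sum (mult * dim) = 3*1 + 2*1 + 2*1 + 1*1 = 8 = chi_rho(e) = 8.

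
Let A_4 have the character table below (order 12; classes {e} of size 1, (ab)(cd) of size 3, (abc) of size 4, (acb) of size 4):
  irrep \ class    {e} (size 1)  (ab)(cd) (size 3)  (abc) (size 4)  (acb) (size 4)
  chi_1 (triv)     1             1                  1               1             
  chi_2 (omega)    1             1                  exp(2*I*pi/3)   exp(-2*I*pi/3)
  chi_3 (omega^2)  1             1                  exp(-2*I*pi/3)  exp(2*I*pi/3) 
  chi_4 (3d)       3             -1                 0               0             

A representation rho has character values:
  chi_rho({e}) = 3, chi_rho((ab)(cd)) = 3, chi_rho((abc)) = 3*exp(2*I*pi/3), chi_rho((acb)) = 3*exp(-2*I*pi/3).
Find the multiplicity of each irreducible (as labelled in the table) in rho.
Multiplicities: chi_1: 0, chi_2: 3, chi_3: 0, chi_4: 0.

Working: Use <chi_rho, chi> = (1/|G|) sum_C |C| * chi_rho(C) * conj(chi(C)) with |G| = 12 for each irreducible chi in the table:
  <chi_rho, chi_1> = (1/12)[1*(3)*conj(1) + 3*(3)*conj(1) + 4*(3*exp(2*I*pi/3))*conj(1) + 4*(3*exp(-2*I*pi/3))*conj(1)]
      = (1/12)[(3) + (9) + (12*exp(2*I*pi/3)) + (12*exp(-2*I*pi/3))] = 0/12 = 0
  <chi_rho, chi_2> = (1/12)[1*(3)*conj(1) + 3*(3)*conj(1) + 4*(3*exp(2*I*pi/3))*conj(exp(2*I*pi/3)) + 4*(3*exp(-2*I*pi/3))*conj(exp(-2*I*pi/3))]
      = (1/12)[(3) + (9) + (12) + (12)] = 36/12 = 3
  <chi_rho, chi_3> = (1/12)[1*(3)*conj(1) + 3*(3)*conj(1) + 4*(3*exp(2*I*pi/3))*conj(exp(-2*I*pi/3)) + 4*(3*exp(-2*I*pi/3))*conj(exp(2*I*pi/3))]
      = (1/12)[(3) + (9) + (12*exp(-2*I*pi/3)) + (12*exp(2*I*pi/3))] = 0/12 = 0
  <chi_rho, chi_4> = (1/12)[1*(3)*conj(3) + 3*(3)*conj(-1) + 4*(3*exp(2*I*pi/3))*conj(0) + 4*(3*exp(-2*I*pi/3))*conj(0)]
      = (1/12)[(9) + (-9) + (0) + (0)] = 0/12 = 0
(Exp terms are combined using exp(i*s)*conj(exp(i*t)) = exp(i*(s-t)), and sums of them are collapsed using the identity that for every m > 1 the m distinct m-th roots of unity sum to 0, e.g. 1 + exp(2*I*pi/3) + exp(-2*I*pi/3) = 0.)
Dimension check: dim(rho) = sum (mult * dim) = 0*1 + 3*1 + 0*1 + 0*3 = 3 = chi_rho(e) = 3.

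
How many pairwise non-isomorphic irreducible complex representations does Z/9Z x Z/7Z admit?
63

Justification: The number of irreducible complex representations of a finite group equals its number of conjugacy classes. Z/9Z x Z/7Z is abelian of order 63, so every element is its own conjugacy class: 63 classes, so Z/9Z x Z/7Z (order 63) has exactly 63 irreducible complex representations.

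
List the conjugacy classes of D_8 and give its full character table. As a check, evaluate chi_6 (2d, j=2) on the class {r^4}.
Conjugacy classes: {e} of size 1, {r^4} of size 1, {r^1, r^7} of size 2, {r^2, r^6} of size 2, {r^3, r^5} of size 2, {s, sr^2, ...} of size 4, {sr, sr^3, ...} of size 4.
Character table:
  irrep \ class              {e} (size 1)  {r^4} (size 1)  {r^1, r^7} (size 2)  {r^2, r^6} (size 2)  {r^3, r^5} (size 2)  {s, sr^2, ...} (size 4)  {sr, sr^3, ...} (size 4)
  chi_1 (triv)               1             1               1                    1                    1                    1                        1                       
  chi_2 (sign: r->1, s->-1)  1             1               1                    1                    1                    -1                       -1                      
  chi_3 (r->-1, s->1)        1             1               -1                   1                    -1                   1                        -1                      
  chi_4 (r->-1, s->-1)       1             1               -1                   1                    -1                   -1                       1                       
  chi_5 (2d, j=1)            2             -2              sqrt(2)              0                    -sqrt(2)             0                        0                       
  chi_6 (2d, j=2)            2             2               0                    -2                   0                    0                        0                       
  chi_7 (2d, j=3)            2             -2              -sqrt(2)             0                    sqrt(2)              0                        0                       

Spot check: chi_6 (2d, j=2) on {r^4} = 2.

Argument: D_8 has order 2*8 = 16 with 7 conjugacy classes, hence 7 irreducibles. Sum of squared dims 1 + 1 + 1 + 1 + 4 + 4 + 4 = 16 = |G|. Linear characters come from the abelianisation; the 2-dimensional irreps have character r^k -> 2*cos(2*pi*j*k/8), reflections -> 0.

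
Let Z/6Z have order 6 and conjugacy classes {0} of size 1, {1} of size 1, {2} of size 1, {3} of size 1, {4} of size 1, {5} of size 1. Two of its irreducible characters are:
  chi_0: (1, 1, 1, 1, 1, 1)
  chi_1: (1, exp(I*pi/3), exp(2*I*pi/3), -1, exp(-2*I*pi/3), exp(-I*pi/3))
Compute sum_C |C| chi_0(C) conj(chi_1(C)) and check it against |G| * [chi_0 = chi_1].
Sum = 0; so <chi_0, chi_1> = 0 (distinct irreducibles are orthogonal).

Why: Compute term by term over conjugacy classes (|C| * chi_0(C) * conj(chi_1(C))):
  1*(1)*conj(1) + 1*(1)*conj(exp(I*pi/3)) + 1*(1)*conj(exp(2*I*pi/3)) + 1*(1)*conj(-1) + 1*(1)*conj(exp(-2*I*pi/3)) + 1*(1)*conj(exp(-I*pi/3))
  = (1) + (exp(-I*pi/3)) + (exp(-2*I*pi/3)) + (-1) + (exp(2*I*pi/3)) + (exp(I*pi/3))
  = 0.
(Exp terms are combined using exp(i*s)*conj(exp(i*t)) = exp(i*(s-t)), and sums of them are collapsed using the identity that for every m > 1 the m distinct m-th roots of unity sum to 0, e.g. 1 + exp(2*I*pi/3) + exp(-2*I*pi/3) = 0.)
Dividing by |G| = 6 gives 0/6 = 0, matching the row-orthogonality relation <chi_0, chi_1> = [chi_0 = chi_1].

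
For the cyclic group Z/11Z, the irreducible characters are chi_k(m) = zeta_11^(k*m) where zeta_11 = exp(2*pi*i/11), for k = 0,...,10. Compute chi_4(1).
chi_4(1) = zeta_11^4 = exp(8*I*pi/11)

Why: chi_4(1) = zeta_11^(4*1) = zeta_11^4. Since zeta_11^11 = 1, this equals zeta_11^4 = exp(2*pi*i*4/11) = exp(8*I*pi/11).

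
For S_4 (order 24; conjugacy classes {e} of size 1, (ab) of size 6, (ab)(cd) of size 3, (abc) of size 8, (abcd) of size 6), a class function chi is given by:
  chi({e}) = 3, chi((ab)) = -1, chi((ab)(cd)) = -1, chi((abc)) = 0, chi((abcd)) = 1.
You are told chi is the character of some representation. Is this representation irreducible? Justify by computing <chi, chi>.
Irreducible: <chi, chi> = 1.

Argument: <chi, chi> = (1/|G|) sum_C |C| * |chi(C)|^2 = (1/24)[1*|3|^2 + 6*|-1|^2 + 3*|-1|^2 + 8*|0|^2 + 6*|1|^2]
  = (1/24)[(9) + (6) + (3) + (0) + (6)] = 24/24 = 1.
A character is irreducible iff <chi, chi> = 1, so this representation is irreducible.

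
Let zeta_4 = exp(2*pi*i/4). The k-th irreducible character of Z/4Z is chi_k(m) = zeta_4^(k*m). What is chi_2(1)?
chi_2(1) = zeta_4^2 = -1

Why: chi_2(1) = zeta_4^(2*1) = zeta_4^2. Since zeta_4^4 = 1, this equals zeta_4^2 = exp(2*pi*i*2/4) = -1.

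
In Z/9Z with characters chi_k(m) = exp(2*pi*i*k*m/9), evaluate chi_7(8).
chi_7(8) = zeta_9^56 = exp(4*I*pi/9)

Explanation: chi_7(8) = zeta_9^(7*8) = zeta_9^56. Since zeta_9^9 = 1, this equals zeta_9^2 = exp(2*pi*i*2/9) = exp(4*I*pi/9).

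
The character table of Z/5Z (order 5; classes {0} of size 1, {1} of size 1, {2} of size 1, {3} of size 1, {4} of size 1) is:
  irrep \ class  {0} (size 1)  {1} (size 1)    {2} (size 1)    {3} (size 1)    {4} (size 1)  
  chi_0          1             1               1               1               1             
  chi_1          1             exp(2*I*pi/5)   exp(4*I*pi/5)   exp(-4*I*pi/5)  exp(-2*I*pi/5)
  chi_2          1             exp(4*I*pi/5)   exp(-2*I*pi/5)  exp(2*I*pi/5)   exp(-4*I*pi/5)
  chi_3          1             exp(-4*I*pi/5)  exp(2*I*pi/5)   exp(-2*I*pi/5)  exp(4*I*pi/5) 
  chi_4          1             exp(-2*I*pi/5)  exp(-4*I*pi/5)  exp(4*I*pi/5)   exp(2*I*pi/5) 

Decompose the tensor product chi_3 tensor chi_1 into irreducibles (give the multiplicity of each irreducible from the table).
chi_3 tensor chi_1 = chi_4 (all other irreducibles have multiplicity 0).

The character of a tensor product is the pointwise product (chi_3 * chi_1)(C) = chi_3(C) * chi_1(C):
  {0}: (1)*(1), {1}: (exp(-4*I*pi/5))*(exp(2*I*pi/5)), {2}: (exp(2*I*pi/5))*(exp(4*I*pi/5)), {3}: (exp(-2*I*pi/5))*(exp(-4*I*pi/5)), {4}: (exp(4*I*pi/5))*(exp(-2*I*pi/5))
so (chi_3 * chi_1) takes values
  {0} -> 1, {1} -> exp(-2*I*pi/5), {2} -> exp(-4*I*pi/5), {3} -> exp(4*I*pi/5), {4} -> exp(2*I*pi/5).
Now take the inner product of this character with each irreducible chi from the table, <chi_3*chi_1, chi> = (1/5) sum_C |C| (chi_3*chi_1)(C) conj(chi(C)):
  <chi_3*chi_1, chi_0> = (1/5)[1*(1)*conj(1) + 1*(exp(-2*I*pi/5))*conj(1) + 1*(exp(-4*I*pi/5))*conj(1) + 1*(exp(4*I*pi/5))*conj(1) + 1*(exp(2*I*pi/5))*conj(1)]
      = (1/5)[(1) + (exp(-2*I*pi/5)) + (exp(-4*I*pi/5)) + (exp(4*I*pi/5)) + (exp(2*I*pi/5))] = 0/5 = 0
  <chi_3*chi_1, chi_1> = (1/5)[1*(1)*conj(1) + 1*(exp(-2*I*pi/5))*conj(exp(2*I*pi/5)) + 1*(exp(-4*I*pi/5))*conj(exp(4*I*pi/5)) + 1*(exp(4*I*pi/5))*conj(exp(-4*I*pi/5)) + 1*(exp(2*I*pi/5))*conj(exp(-2*I*pi/5))]
      = (1/5)[(1) + (exp(-4*I*pi/5)) + (exp(2*I*pi/5)) + (exp(-2*I*pi/5)) + (exp(4*I*pi/5))] = 0/5 = 0
  <chi_3*chi_1, chi_2> = (1/5)[1*(1)*conj(1) + 1*(exp(-2*I*pi/5))*conj(exp(4*I*pi/5)) + 1*(exp(-4*I*pi/5))*conj(exp(-2*I*pi/5)) + 1*(exp(4*I*pi/5))*conj(exp(2*I*pi/5)) + 1*(exp(2*I*pi/5))*conj(exp(-4*I*pi/5))]
      = (1/5)[(1) + (exp(4*I*pi/5)) + (exp(-2*I*pi/5)) + (exp(2*I*pi/5)) + (exp(-4*I*pi/5))] = 0/5 = 0
  <chi_3*chi_1, chi_3> = (1/5)[1*(1)*conj(1) + 1*(exp(-2*I*pi/5))*conj(exp(-4*I*pi/5)) + 1*(exp(-4*I*pi/5))*conj(exp(2*I*pi/5)) + 1*(exp(4*I*pi/5))*conj(exp(-2*I*pi/5)) + 1*(exp(2*I*pi/5))*conj(exp(4*I*pi/5))]
      = (1/5)[(1) + (exp(2*I*pi/5)) + (exp(4*I*pi/5)) + (exp(-4*I*pi/5)) + (exp(-2*I*pi/5))] = 0/5 = 0
  <chi_3*chi_1, chi_4> = (1/5)[1*(1)*conj(1) + 1*(exp(-2*I*pi/5))*conj(exp(-2*I*pi/5)) + 1*(exp(-4*I*pi/5))*conj(exp(-4*I*pi/5)) + 1*(exp(4*I*pi/5))*conj(exp(4*I*pi/5)) + 1*(exp(2*I*pi/5))*conj(exp(2*I*pi/5))]
      = (1/5)[(1) + (1) + (1) + (1) + (1)] = 5/5 = 1
(Exp terms are combined using exp(i*s)*conj(exp(i*t)) = exp(i*(s-t)), and sums of them are collapsed using the identity that for every m > 1 the m distinct m-th roots of unity sum to 0, e.g. 1 + exp(2*I*pi/3) + exp(-2*I*pi/3) = 0.)
Hence the multiplicities are chi_4: 1. Dimension check: dim(chi_3)*dim(chi_1) = 1*1 = 1 and sum (mult * dim) = 1*1 = 1.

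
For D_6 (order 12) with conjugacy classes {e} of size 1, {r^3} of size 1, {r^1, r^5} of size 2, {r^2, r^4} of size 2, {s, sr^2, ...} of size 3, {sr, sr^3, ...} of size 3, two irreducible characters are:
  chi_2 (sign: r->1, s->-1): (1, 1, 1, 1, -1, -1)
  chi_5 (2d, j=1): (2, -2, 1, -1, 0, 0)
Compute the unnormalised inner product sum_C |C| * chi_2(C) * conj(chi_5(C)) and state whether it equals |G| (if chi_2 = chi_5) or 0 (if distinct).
Sum = 0; so <chi_2, chi_5> = 0 (distinct irreducibles are orthogonal).

Working: Compute term by term over conjugacy classes (|C| * chi_2(C) * conj(chi_5(C))):
  1*(1)*conj(2) + 1*(1)*conj(-2) + 2*(1)*conj(1) + 2*(1)*conj(-1) + 3*(-1)*conj(0) + 3*(-1)*conj(0)
  = (2) + (-2) + (2) + (-2) + (0) + (0)
  = 0.
Dividing by |G| = 12 gives 0/12 = 0, matching the row-orthogonality relation <chi_2, chi_5> = [chi_2 = chi_5].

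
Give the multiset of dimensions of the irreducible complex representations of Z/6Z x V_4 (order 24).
Dimensions: 1, 1, 1, 1, 1, 1, 1, 1, 1, 1, 1, 1, 1, 1, 1, 1, 1, 1, 1, 1, 1, 1, 1, 1

Reasoning: There are 24 irreducibles (= number of conjugacy classes). Their dimensions d_i satisfy sum d_i^2 = |G| = 24: 1 + 1 + 1 + 1 + 1 + 1 + 1 + 1 + 1 + 1 + 1 + 1 + 1 + 1 + 1 + 1 + 1 + 1 + 1 + 1 + 1 + 1 + 1 + 1 = 24. (For the product with Z/6Z: each of the 6 1-dim characters of Z/6Z tensors with each irrep of V_4, giving 6 copies of each V_4-dimension.)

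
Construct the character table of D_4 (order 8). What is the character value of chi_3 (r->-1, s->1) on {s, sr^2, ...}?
Conjugacy classes: {e} of size 1, {r^2} of size 1, {r^1, r^3} of size 2, {s, sr^2, ...} of size 2, {sr, sr^3, ...} of size 2.
Character table:
  irrep \ class              {e} (size 1)  {r^2} (size 1)  {r^1, r^3} (size 2)  {s, sr^2, ...} (size 2)  {sr, sr^3, ...} (size 2)
  chi_1 (triv)               1             1               1                    1                        1                       
  chi_2 (sign: r->1, s->-1)  1             1               1                    -1                       -1                      
  chi_3 (r->-1, s->1)        1             1               -1                   1                        -1                      
  chi_4 (r->-1, s->-1)       1             1               -1                   -1                       1                       
  chi_5 (2d, j=1)            2             -2              0                    0                        0                       

Spot check: chi_3 (r->-1, s->1) on {s, sr^2, ...} = 1.

Reasoning: D_4 has order 2*4 = 8 with 5 conjugacy classes, hence 5 irreducibles. Sum of squared dims 1 + 1 + 1 + 1 + 4 = 8 = |G|. Linear characters come from the abelianisation; the 2-dimensional irreps have character r^k -> 2*cos(2*pi*j*k/4), reflections -> 0.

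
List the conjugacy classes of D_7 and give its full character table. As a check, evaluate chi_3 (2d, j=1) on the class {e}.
Conjugacy classes: {e} of size 1, {r^1, r^6} of size 2, {r^2, r^5} of size 2, {r^3, r^4} of size 2, {s, sr, ..., sr^6} of size 7.
Character table:
  irrep \ class              {e} (size 1)  {r^1, r^6} (size 2)  {r^2, r^5} (size 2)  {r^3, r^4} (size 2)  {s, sr, ..., sr^6} (size 7)
  chi_1 (triv)               1             1                    1                    1                    1                          
  chi_2 (sign: r->1, s->-1)  1             1                    1                    1                    -1                         
  chi_3 (2d, j=1)            2             2*cos(2*pi/7)        -2*cos(3*pi/7)       -2*cos(pi/7)         0                          
  chi_4 (2d, j=2)            2             -2*cos(3*pi/7)       -2*cos(pi/7)         2*cos(2*pi/7)        0                          
  chi_5 (2d, j=3)            2             -2*cos(pi/7)         2*cos(2*pi/7)        -2*cos(3*pi/7)       0                          

Spot check: chi_3 (2d, j=1) on {e} = 2.

Explanation: D_7 has order 2*7 = 14 with 5 conjugacy classes, hence 5 irreducibles. Sum of squared dims 1 + 1 + 4 + 4 + 4 = 14 = |G|. Linear characters come from the abelianisation; the 2-dimensional irreps have character r^k -> 2*cos(2*pi*j*k/7), reflections -> 0.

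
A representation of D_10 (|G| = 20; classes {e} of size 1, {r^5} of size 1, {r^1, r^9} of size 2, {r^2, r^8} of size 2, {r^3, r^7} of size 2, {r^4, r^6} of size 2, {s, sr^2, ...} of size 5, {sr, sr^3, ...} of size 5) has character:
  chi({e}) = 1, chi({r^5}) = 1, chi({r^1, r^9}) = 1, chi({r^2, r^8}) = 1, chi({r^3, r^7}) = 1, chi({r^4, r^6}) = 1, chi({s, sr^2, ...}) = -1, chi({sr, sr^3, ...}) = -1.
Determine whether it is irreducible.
Irreducible: <chi, chi> = 1.

Why: <chi, chi> = (1/|G|) sum_C |C| * |chi(C)|^2 = (1/20)[1*|1|^2 + 1*|1|^2 + 2*|1|^2 + 2*|1|^2 + 2*|1|^2 + 2*|1|^2 + 5*|-1|^2 + 5*|-1|^2]
  = (1/20)[(1) + (1) + (2) + (2) + (2) + (2) + (5) + (5)] = 20/20 = 1.
A character is irreducible iff <chi, chi> = 1, so this representation is irreducible.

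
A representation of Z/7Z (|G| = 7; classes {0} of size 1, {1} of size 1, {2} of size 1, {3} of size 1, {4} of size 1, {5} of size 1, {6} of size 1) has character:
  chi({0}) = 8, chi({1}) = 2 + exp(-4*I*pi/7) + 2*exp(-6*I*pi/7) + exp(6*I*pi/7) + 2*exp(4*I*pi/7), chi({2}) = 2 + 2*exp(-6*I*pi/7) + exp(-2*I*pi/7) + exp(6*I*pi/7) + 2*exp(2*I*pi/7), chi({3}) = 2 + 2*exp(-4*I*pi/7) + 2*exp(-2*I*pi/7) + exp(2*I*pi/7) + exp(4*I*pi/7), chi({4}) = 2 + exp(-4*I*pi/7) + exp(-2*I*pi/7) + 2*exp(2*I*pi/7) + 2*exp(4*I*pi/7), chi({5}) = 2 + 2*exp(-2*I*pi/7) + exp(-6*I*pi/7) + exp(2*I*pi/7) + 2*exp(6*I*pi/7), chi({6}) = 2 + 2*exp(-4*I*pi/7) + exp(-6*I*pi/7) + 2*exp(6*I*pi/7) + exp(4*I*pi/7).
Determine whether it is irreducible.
Not irreducible (reducible): <chi, chi> = 14 > 1.

Proof sketch: <chi, chi> = (1/|G|) sum_C |C| * |chi(C)|^2 = (1/7)[1*|8|^2 + 1*|2 + exp(-4*I*pi/7) + 2*exp(-6*I*pi/7) + exp(6*I*pi/7) + 2*exp(4*I*pi/7)|^2 + 1*|2 + 2*exp(-6*I*pi/7) + exp(-2*I*pi/7) + exp(6*I*pi/7) + 2*exp(2*I*pi/7)|^2 + 1*|2 + 2*exp(-4*I*pi/7) + 2*exp(-2*I*pi/7) + exp(2*I*pi/7) + exp(4*I*pi/7)|^2 + 1*|2 + exp(-4*I*pi/7) + exp(-2*I*pi/7) + 2*exp(2*I*pi/7) + 2*exp(4*I*pi/7)|^2 + 1*|2 + 2*exp(-2*I*pi/7) + exp(-6*I*pi/7) + exp(2*I*pi/7) + 2*exp(6*I*pi/7)|^2 + 1*|2 + 2*exp(-4*I*pi/7) + exp(-6*I*pi/7) + 2*exp(6*I*pi/7) + exp(4*I*pi/7)|^2]
  = (1/7)[(64) + (14 + 11*exp(-4*I*pi/7) + 6*exp(-2*I*pi/7) + 8*exp(-6*I*pi/7) + 8*exp(6*I*pi/7) + 6*exp(2*I*pi/7) + 11*exp(4*I*pi/7)) + (14 + 8*exp(-2*I*pi/7) + 6*exp(-4*I*pi/7) + 11*exp(-6*I*pi/7) + 11*exp(6*I*pi/7) + 6*exp(4*I*pi/7) + 8*exp(2*I*pi/7)) + (14 + 11*exp(-2*I*pi/7) + 8*exp(-4*I*pi/7) + 6*exp(-6*I*pi/7) + 6*exp(6*I*pi/7) + 8*exp(4*I*pi/7) + 11*exp(2*I*pi/7)) + (14 + 11*exp(-2*I*pi/7) + 8*exp(-4*I*pi/7) + 6*exp(-6*I*pi/7) + 6*exp(6*I*pi/7) + 8*exp(4*I*pi/7) + 11*exp(2*I*pi/7)) + (14 + 8*exp(-2*I*pi/7) + 6*exp(-4*I*pi/7) + 11*exp(-6*I*pi/7) + 11*exp(6*I*pi/7) + 6*exp(4*I*pi/7) + 8*exp(2*I*pi/7)) + (14 + 11*exp(-4*I*pi/7) + 6*exp(-2*I*pi/7) + 8*exp(-6*I*pi/7) + 8*exp(6*I*pi/7) + 6*exp(2*I*pi/7) + 11*exp(4*I*pi/7))] = 98/7 = 14.
(Exp terms are combined using exp(i*s)*conj(exp(i*t)) = exp(i*(s-t)), and sums of them are collapsed using the identity that for every m > 1 the m distinct m-th roots of unity sum to 0, e.g. 1 + exp(2*I*pi/3) + exp(-2*I*pi/3) = 0.)
A character is irreducible iff <chi, chi> = 1, so this representation is reducible.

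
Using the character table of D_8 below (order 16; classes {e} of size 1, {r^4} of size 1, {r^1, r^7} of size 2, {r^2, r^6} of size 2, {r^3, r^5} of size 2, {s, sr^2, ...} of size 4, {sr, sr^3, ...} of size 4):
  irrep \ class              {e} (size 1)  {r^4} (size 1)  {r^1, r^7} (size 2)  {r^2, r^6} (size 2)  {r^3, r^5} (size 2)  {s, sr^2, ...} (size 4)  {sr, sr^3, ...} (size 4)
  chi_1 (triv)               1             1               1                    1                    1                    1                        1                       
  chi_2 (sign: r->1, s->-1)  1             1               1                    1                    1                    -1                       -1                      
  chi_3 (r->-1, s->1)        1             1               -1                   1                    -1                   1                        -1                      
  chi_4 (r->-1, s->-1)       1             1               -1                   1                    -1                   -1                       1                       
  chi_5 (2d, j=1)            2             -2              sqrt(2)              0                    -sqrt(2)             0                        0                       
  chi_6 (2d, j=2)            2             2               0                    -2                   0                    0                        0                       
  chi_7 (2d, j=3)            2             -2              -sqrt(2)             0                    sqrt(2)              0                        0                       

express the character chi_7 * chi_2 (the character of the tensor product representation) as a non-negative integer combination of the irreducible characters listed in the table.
chi_7 tensor chi_2 = chi_7 (all other irreducibles have multiplicity 0).

Justification: The character of a tensor product is the pointwise product (chi_7 * chi_2)(C) = chi_7(C) * chi_2(C):
  {e}: (2)*(1), {r^4}: (-2)*(1), {r^1, r^7}: (-sqrt(2))*(1), {r^2, r^6}: (0)*(1), {r^3, r^5}: (sqrt(2))*(1), {s, sr^2, ...}: (0)*(-1), {sr, sr^3, ...}: (0)*(-1)
so (chi_7 * chi_2) takes values
  {e} -> 2, {r^4} -> -2, {r^1, r^7} -> -sqrt(2), {r^2, r^6} -> 0, {r^3, r^5} -> sqrt(2), {s, sr^2, ...} -> 0, {sr, sr^3, ...} -> 0.
Now take the inner product of this character with each irreducible chi from the table, <chi_7*chi_2, chi> = (1/16) sum_C |C| (chi_7*chi_2)(C) conj(chi(C)):
  <chi_7*chi_2, chi_1> = (1/16)[1*(2)*conj(1) + 1*(-2)*conj(1) + 2*(-sqrt(2))*conj(1) + 2*(0)*conj(1) + 2*(sqrt(2))*conj(1) + 4*(0)*conj(1) + 4*(0)*conj(1)]
      = (1/16)[(2) + (-2) + (-2*sqrt(2)) + (0) + (2*sqrt(2)) + (0) + (0)] = 0/16 = 0
  <chi_7*chi_2, chi_2> = (1/16)[1*(2)*conj(1) + 1*(-2)*conj(1) + 2*(-sqrt(2))*conj(1) + 2*(0)*conj(1) + 2*(sqrt(2))*conj(1) + 4*(0)*conj(-1) + 4*(0)*conj(-1)]
      = (1/16)[(2) + (-2) + (-2*sqrt(2)) + (0) + (2*sqrt(2)) + (0) + (0)] = 0/16 = 0
  <chi_7*chi_2, chi_3> = (1/16)[1*(2)*conj(1) + 1*(-2)*conj(1) + 2*(-sqrt(2))*conj(-1) + 2*(0)*conj(1) + 2*(sqrt(2))*conj(-1) + 4*(0)*conj(1) + 4*(0)*conj(-1)]
      = (1/16)[(2) + (-2) + (2*sqrt(2)) + (0) + (-2*sqrt(2)) + (0) + (0)] = 0/16 = 0
  <chi_7*chi_2, chi_4> = (1/16)[1*(2)*conj(1) + 1*(-2)*conj(1) + 2*(-sqrt(2))*conj(-1) + 2*(0)*conj(1) + 2*(sqrt(2))*conj(-1) + 4*(0)*conj(-1) + 4*(0)*conj(1)]
      = (1/16)[(2) + (-2) + (2*sqrt(2)) + (0) + (-2*sqrt(2)) + (0) + (0)] = 0/16 = 0
  <chi_7*chi_2, chi_5> = (1/16)[1*(2)*conj(2) + 1*(-2)*conj(-2) + 2*(-sqrt(2))*conj(sqrt(2)) + 2*(0)*conj(0) + 2*(sqrt(2))*conj(-sqrt(2)) + 4*(0)*conj(0) + 4*(0)*conj(0)]
      = (1/16)[(4) + (4) + (-4) + (0) + (-4) + (0) + (0)] = 0/16 = 0
  <chi_7*chi_2, chi_6> = (1/16)[1*(2)*conj(2) + 1*(-2)*conj(2) + 2*(-sqrt(2))*conj(0) + 2*(0)*conj(-2) + 2*(sqrt(2))*conj(0) + 4*(0)*conj(0) + 4*(0)*conj(0)]
      = (1/16)[(4) + (-4) + (0) + (0) + (0) + (0) + (0)] = 0/16 = 0
  <chi_7*chi_2, chi_7> = (1/16)[1*(2)*conj(2) + 1*(-2)*conj(-2) + 2*(-sqrt(2))*conj(-sqrt(2)) + 2*(0)*conj(0) + 2*(sqrt(2))*conj(sqrt(2)) + 4*(0)*conj(0) + 4*(0)*conj(0)]
      = (1/16)[(4) + (4) + (4) + (0) + (4) + (0) + (0)] = 16/16 = 1
Hence the multiplicities are chi_7: 1. Dimension check: dim(chi_7)*dim(chi_2) = 2*1 = 2 and sum (mult * dim) = 1*2 = 2.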